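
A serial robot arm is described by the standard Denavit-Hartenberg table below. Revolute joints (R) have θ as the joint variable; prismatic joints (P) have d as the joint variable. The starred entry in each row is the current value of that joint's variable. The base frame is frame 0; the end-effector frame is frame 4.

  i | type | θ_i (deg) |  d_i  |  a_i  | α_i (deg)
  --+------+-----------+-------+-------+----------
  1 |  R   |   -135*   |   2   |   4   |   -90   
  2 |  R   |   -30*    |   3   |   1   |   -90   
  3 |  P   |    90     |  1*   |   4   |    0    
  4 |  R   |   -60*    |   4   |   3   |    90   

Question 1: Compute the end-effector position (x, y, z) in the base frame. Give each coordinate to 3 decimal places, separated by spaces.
after link 1: o_1 = (-2.8284, -2.8284, 2.0000)
after link 2: o_2 = (-1.3195, -5.5621, 2.5000)
after link 3: o_3 = (-4.5015, -3.0872, 1.6340)
after link 4: o_4 = (-8.5673, -5.0318, -0.5311)

-8.567 -5.032 -0.531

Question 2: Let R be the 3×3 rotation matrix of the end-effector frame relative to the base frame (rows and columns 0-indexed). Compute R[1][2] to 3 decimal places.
-0.919

End-effector z-axis (col 2 of R) = (0.3062,-0.9186,0.2500)
R[1][2] = -0.9186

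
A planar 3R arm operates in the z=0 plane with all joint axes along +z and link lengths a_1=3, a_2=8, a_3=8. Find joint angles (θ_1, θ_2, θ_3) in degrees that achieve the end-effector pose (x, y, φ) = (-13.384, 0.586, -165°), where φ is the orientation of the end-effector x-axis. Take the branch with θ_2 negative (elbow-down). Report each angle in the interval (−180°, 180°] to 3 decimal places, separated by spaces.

wrist centre = target − a_3·(cos φ, sin φ) = (-5.6566, 2.6566)
cos θ_2 = (39.0543−3²−8²)/(2·3·8) = -0.7072; θ_2 = -135.0077° (elbow-down)
β = atan2(2.6566,-5.6566) = 154.8435°; ψ = atan2(-5.6561,-2.6576) = -115.1673°
θ_1 = β − ψ = 270.0107°
θ_3 = φ − θ_1 − θ_2 = 59.9969° (wrapped to (-180°,180°])

-89.989 -135.008 59.997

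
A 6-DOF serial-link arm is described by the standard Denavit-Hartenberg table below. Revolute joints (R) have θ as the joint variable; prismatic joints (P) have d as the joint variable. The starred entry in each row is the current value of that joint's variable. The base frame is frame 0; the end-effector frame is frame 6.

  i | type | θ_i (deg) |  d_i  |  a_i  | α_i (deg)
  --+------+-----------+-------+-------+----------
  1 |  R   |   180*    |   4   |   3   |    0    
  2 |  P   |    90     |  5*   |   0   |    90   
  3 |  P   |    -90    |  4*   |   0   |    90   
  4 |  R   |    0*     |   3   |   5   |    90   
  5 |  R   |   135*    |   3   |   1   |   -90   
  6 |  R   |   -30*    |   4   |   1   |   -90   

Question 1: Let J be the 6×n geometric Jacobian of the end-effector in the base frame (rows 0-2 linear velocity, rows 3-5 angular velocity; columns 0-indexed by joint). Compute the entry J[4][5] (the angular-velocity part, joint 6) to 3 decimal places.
axis z_5 = (0.0000,-0.7071,0.7071); lever o_n−o_5 = (0.5000,-2.2161,3.4408)
cross product → J_v[:, 5] = (-0.8660,0.3536,0.3536)
J_ω[:, 5] = z_5
entry J[4][5] = -0.7071

-0.707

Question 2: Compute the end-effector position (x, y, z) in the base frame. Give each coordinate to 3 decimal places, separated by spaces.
after link 1: o_1 = (-3.0000, 0.0000, 4.0000)
after link 2: o_2 = (-3.0000, 0.0000, 9.0000)
after link 3: o_3 = (-7.0000, 0.0000, 9.0000)
after link 4: o_4 = (-7.0000, 3.0000, 4.0000)
after link 5: o_5 = (-4.0000, 3.7071, 4.7071)
after link 6: o_6 = (-3.5000, 1.4911, 8.1479)

-3.500 1.491 8.148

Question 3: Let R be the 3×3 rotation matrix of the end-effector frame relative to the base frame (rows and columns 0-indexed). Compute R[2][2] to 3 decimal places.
0.354

End-effector z-axis (col 2 of R) = (-0.8660,0.3536,0.3536)
R[2][2] = 0.3536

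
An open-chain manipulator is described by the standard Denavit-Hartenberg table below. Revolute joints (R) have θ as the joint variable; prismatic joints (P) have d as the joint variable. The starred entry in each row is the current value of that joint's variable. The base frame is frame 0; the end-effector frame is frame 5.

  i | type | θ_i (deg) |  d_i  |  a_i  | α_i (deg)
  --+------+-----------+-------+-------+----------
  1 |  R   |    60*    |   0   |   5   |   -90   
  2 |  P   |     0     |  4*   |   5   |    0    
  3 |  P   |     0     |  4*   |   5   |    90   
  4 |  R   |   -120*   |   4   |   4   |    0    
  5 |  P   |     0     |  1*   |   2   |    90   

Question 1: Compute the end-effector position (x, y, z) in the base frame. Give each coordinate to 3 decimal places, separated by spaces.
after link 1: o_1 = (2.5000, 4.3301, 0.0000)
after link 2: o_2 = (1.5359, 10.6603, 0.0000)
after link 3: o_3 = (0.5718, 16.9904, 0.0000)
after link 4: o_4 = (2.5718, 13.5263, 4.0000)
after link 5: o_5 = (3.5718, 11.7942, 5.0000)

3.572 11.794 5.000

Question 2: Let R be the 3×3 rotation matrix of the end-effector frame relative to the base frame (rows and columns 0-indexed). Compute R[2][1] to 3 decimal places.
End-effector y-axis (col 1 of R) = (0.0000,0.0000,1.0000)
R[2][1] = 1.0000

1.000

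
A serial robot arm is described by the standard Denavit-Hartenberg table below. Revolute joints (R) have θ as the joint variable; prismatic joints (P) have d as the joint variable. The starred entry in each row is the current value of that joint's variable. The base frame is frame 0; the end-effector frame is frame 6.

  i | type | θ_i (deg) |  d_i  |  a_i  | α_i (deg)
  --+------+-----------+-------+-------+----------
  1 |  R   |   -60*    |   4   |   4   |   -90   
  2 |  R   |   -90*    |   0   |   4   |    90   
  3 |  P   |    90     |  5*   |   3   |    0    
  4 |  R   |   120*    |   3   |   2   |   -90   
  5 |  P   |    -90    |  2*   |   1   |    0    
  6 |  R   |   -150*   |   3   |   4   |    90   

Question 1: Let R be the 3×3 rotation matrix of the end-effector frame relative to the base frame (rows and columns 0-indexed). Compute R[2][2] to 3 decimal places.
End-effector z-axis (col 2 of R) = (-0.1250,-0.6495,-0.7500)
R[2][2] = -0.7500

-0.750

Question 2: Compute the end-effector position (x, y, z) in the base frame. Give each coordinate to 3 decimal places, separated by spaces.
-1.920 0.665 10.500

after link 1: o_1 = (2.0000, -3.4641, 4.0000)
after link 2: o_2 = (2.0000, -3.4641, 8.0000)
after link 3: o_3 = (2.0981, 2.3660, 8.0000)
after link 4: o_4 = (-0.2679, 4.4641, 6.2679)
after link 5: o_5 = (-2.2679, 4.4641, 7.2679)
after link 6: o_6 = (-1.9199, 0.6651, 10.5000)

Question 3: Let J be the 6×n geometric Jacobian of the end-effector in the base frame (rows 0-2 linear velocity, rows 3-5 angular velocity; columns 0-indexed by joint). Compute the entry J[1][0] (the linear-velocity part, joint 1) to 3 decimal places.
axis z_0 = ẑ; lever o_n−o_0 = (-1.9199,0.6651,10.5000)
cross product → J_v[:, 0] = (-0.6651,-1.9199,0.0000)
J_ω[:, 0] = z_0
entry J[1][0] = -1.9199

-1.920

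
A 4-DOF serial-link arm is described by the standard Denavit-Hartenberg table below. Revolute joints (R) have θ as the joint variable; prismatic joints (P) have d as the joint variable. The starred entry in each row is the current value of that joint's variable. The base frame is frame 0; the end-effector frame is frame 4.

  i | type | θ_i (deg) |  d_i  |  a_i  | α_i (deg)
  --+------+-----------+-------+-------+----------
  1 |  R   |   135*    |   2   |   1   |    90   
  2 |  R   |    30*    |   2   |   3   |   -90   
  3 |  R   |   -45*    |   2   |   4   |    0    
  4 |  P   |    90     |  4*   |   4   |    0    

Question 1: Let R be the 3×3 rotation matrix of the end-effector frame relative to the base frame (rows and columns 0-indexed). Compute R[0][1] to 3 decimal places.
End-effector y-axis (col 1 of R) = (-0.0670,-0.9330,-0.3536)
R[0][1] = -0.0670

-0.067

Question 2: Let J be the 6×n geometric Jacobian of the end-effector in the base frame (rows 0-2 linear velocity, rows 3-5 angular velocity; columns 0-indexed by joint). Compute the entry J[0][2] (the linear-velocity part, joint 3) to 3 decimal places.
-4.000

axis z_2 = (0.3536,-0.3536,0.8660); lever o_n−o_2 = (-1.3428,1.3428,8.0246)
cross product → J_v[:, 2] = (-4.0000,-4.0000,-0.0000)
J_ω[:, 2] = z_2
entry J[0][2] = -4.0000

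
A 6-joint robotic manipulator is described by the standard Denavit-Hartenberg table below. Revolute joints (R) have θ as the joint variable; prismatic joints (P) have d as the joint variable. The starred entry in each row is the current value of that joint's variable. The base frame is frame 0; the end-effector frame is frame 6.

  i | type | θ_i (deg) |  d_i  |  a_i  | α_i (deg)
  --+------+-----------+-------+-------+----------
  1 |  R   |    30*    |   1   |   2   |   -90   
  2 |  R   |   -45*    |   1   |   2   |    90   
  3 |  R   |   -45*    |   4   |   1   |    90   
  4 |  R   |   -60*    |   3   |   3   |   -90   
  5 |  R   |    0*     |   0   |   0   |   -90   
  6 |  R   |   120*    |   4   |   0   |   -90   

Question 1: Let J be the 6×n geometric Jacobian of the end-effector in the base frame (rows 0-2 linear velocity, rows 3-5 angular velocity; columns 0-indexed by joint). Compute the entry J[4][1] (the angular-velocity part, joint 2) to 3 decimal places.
0.866

axis z_1 = (-0.5000,0.8660,0.0000); lever o_n−o_1 = (1.9121,1.0339,4.1555)
cross product → J_v[:, 1] = (3.5988,2.0778,-2.1729)
J_ω[:, 1] = z_1
entry J[4][1] = 0.8660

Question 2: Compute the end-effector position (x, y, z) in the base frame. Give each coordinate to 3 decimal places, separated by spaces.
3.644 2.034 5.156

after link 1: o_1 = (1.7321, 1.0000, 1.0000)
after link 2: o_2 = (2.4568, 2.5731, 2.4142)
after link 3: o_3 = (0.7939, 0.7965, 5.7426)
after link 4: o_4 = (3.3263, -1.4156, 3.1555)
after link 5: o_5 = (3.3263, -1.4156, 3.1555)
after link 6: o_6 = (3.6442, 2.0339, 5.1555)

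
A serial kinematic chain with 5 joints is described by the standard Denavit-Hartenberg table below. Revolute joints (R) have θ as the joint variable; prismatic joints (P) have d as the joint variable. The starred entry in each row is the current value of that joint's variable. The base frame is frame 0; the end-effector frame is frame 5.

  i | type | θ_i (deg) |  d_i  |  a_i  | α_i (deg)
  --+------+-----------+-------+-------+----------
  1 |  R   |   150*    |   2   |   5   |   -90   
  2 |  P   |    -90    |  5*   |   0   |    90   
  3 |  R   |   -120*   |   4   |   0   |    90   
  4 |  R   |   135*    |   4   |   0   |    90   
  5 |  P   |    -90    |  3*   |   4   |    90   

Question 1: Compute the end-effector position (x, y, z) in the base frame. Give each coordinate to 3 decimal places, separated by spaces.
after link 1: o_1 = (-4.3301, 2.5000, 2.0000)
after link 2: o_2 = (-6.8301, -1.8301, 2.0000)
after link 3: o_3 = (-3.3660, -3.8301, 2.0000)
after link 4: o_4 = (-4.3660, -5.5622, -1.4641)
after link 5: o_5 = (-0.6103, -3.2998, 0.9393)

-0.610 -3.300 0.939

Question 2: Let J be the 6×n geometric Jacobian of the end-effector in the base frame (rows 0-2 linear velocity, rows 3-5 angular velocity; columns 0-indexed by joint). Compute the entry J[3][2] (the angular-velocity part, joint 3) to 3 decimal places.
0.866

axis z_2 = (0.8660,-0.5000,0.0000); lever o_n−o_2 = (6.2198,-1.4697,-1.0607)
cross product → J_v[:, 2] = (0.5303,0.9186,1.8371)
J_ω[:, 2] = z_2
entry J[3][2] = 0.8660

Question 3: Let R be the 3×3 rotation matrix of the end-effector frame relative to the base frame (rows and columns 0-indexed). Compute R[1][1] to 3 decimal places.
0.177

End-effector y-axis (col 1 of R) = (0.9186,0.1768,-0.3536)
R[1][1] = 0.1768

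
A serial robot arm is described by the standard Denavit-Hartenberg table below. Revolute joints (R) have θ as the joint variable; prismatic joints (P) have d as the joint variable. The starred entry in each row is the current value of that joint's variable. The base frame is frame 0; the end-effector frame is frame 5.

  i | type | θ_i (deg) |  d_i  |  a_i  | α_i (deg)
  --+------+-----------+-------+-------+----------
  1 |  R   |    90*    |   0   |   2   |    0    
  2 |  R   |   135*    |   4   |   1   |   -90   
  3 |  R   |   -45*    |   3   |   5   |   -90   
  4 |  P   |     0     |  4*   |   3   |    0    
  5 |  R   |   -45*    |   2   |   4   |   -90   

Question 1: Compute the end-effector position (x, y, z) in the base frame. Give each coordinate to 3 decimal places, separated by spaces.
after link 1: o_1 = (0.0000, 2.0000, 0.0000)
after link 2: o_2 = (-0.7071, 1.2929, 4.0000)
after link 3: o_3 = (-1.0858, -3.3284, 7.5355)
after link 4: o_4 = (-4.5858, -6.8284, 6.8284)
after link 5: o_5 = (-5.0000, -11.2426, 7.4142)

-5.000 -11.243 7.414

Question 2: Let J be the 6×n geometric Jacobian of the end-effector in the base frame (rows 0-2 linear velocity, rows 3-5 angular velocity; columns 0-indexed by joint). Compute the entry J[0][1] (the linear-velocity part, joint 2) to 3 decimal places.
13.243

axis z_1 = (0.0000,0.0000,1.0000); lever o_n−o_1 = (-5.0000,-13.2426,7.4142)
cross product → J_v[:, 1] = (13.2426,-5.0000,0.0000)
J_ω[:, 1] = z_1
entry J[0][1] = 13.2426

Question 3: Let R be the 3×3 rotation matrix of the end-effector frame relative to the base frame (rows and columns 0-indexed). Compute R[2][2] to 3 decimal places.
0.500

End-effector z-axis (col 2 of R) = (-0.8536,0.1464,0.5000)
R[2][2] = 0.5000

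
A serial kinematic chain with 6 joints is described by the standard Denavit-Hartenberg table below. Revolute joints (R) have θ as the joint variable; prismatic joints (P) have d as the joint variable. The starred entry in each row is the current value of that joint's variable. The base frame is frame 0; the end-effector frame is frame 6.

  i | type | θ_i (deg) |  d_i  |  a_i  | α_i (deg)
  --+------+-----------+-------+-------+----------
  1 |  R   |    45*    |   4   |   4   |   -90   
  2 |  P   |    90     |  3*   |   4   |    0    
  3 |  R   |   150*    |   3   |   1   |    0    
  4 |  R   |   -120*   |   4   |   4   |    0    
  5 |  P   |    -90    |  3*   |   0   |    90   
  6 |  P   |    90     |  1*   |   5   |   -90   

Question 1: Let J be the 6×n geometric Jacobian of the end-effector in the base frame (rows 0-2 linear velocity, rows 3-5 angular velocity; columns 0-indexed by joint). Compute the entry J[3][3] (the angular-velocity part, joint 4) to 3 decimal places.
-0.707

axis z_3 = (-0.7071,0.7071,0.0000); lever o_n−o_3 = (-9.5459,7.4246,-2.5981)
cross product → J_v[:, 3] = (-1.8371,-1.8371,1.5000)
J_ω[:, 3] = z_3
entry J[3][3] = -0.7071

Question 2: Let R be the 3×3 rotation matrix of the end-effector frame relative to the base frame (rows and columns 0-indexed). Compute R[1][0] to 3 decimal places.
End-effector x-axis (col 0 of R) = (-0.7071,0.7071,-0.0000)
R[1][0] = 0.7071

0.707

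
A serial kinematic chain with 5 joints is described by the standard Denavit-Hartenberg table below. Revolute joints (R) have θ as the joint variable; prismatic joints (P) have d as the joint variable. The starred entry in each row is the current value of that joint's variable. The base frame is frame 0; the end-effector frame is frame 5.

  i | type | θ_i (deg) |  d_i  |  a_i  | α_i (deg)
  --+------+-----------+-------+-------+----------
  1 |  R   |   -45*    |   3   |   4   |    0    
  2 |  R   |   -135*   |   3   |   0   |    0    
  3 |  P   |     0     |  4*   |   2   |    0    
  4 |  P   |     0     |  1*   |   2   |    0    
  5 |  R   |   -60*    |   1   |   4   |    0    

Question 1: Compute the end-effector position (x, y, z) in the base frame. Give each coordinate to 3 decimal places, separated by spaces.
-3.172 0.636 12.000

after link 1: o_1 = (2.8284, -2.8284, 3.0000)
after link 2: o_2 = (2.8284, -2.8284, 6.0000)
after link 3: o_3 = (0.8284, -2.8284, 10.0000)
after link 4: o_4 = (-1.1716, -2.8284, 11.0000)
after link 5: o_5 = (-3.1716, 0.6357, 12.0000)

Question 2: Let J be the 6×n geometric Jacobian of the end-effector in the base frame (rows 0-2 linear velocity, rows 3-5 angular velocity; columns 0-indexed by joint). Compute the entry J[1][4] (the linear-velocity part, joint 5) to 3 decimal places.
axis z_4 = (0.0000,0.0000,1.0000); lever o_n−o_4 = (-2.0000,3.4641,1.0000)
cross product → J_v[:, 4] = (-3.4641,-2.0000,0.0000)
J_ω[:, 4] = z_4
entry J[1][4] = -2.0000

-2.000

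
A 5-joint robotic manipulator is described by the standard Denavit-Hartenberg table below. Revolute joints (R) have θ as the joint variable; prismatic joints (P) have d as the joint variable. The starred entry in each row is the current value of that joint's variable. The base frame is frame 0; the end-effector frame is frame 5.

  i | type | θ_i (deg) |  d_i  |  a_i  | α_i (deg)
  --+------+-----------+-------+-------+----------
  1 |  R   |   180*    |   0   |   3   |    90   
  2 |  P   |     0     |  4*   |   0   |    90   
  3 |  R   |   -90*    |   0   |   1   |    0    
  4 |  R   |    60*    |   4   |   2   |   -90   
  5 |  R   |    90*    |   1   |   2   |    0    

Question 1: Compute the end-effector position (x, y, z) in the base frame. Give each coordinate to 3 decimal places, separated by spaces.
-5.232 2.866 -2.000

after link 1: o_1 = (-3.0000, 0.0000, 0.0000)
after link 2: o_2 = (-3.0000, 4.0000, 0.0000)
after link 3: o_3 = (-3.0000, 3.0000, 0.0000)
after link 4: o_4 = (-4.7321, 2.0000, -4.0000)
after link 5: o_5 = (-5.2321, 2.8660, -2.0000)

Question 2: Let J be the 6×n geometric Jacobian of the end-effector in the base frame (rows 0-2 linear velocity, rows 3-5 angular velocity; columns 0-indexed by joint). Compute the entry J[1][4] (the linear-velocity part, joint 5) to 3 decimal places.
axis z_4 = (-0.5000,0.8660,0.0000); lever o_n−o_4 = (-0.5000,0.8660,2.0000)
cross product → J_v[:, 4] = (1.7321,1.0000,0.0000)
J_ω[:, 4] = z_4
entry J[1][4] = 1.0000

1.000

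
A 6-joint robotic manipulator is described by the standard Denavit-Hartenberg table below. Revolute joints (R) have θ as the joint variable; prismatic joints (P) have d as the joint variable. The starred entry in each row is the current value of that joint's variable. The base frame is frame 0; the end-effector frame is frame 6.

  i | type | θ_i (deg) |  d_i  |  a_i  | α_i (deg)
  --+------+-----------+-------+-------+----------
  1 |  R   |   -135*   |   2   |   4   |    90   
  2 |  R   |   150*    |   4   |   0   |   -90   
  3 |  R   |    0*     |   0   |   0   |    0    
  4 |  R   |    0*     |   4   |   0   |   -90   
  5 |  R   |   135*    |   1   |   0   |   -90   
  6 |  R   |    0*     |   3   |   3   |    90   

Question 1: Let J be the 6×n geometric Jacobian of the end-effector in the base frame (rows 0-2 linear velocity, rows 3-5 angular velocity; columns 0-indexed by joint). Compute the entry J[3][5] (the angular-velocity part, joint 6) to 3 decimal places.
-0.183

axis z_5 = (-0.1830,-0.1830,-0.9659); lever o_n−o_5 = (-2.5981,-2.5981,-2.1213)
cross product → J_v[:, 5] = (-2.1213,2.1213,0.0000)
J_ω[:, 5] = z_5
entry J[3][5] = -0.1830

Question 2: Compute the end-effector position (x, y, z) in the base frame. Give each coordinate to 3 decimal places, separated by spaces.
-6.134 -1.891 -3.585

after link 1: o_1 = (-2.8284, -2.8284, 2.0000)
after link 2: o_2 = (-5.6569, -0.0000, 2.0000)
after link 3: o_3 = (-5.6569, -0.0000, 2.0000)
after link 4: o_4 = (-4.2426, 1.4142, -1.4641)
after link 5: o_5 = (-3.5355, 0.7071, -1.4641)
after link 6: o_6 = (-6.1336, -1.8910, -3.5854)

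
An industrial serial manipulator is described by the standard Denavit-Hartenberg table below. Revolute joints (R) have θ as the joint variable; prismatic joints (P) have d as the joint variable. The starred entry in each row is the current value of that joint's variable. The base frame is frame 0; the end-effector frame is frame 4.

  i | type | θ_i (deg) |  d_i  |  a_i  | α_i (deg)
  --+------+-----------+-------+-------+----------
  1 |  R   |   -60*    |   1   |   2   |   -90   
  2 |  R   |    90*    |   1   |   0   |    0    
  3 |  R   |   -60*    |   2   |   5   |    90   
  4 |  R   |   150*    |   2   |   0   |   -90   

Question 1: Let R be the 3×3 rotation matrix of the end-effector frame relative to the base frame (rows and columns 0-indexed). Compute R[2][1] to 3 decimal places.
-0.866

End-effector y-axis (col 1 of R) = (-0.2500,0.4330,-0.8660)
R[2][1] = -0.8660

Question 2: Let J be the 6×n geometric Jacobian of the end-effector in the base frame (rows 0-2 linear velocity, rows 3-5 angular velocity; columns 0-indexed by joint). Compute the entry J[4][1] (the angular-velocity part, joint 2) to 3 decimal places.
0.500

axis z_1 = (0.8660,0.5000,0.0000); lever o_n−o_1 = (5.2631,-3.1160,-0.7679)
cross product → J_v[:, 1] = (-0.3840,0.6651,-5.3301)
J_ω[:, 1] = z_1
entry J[4][1] = 0.5000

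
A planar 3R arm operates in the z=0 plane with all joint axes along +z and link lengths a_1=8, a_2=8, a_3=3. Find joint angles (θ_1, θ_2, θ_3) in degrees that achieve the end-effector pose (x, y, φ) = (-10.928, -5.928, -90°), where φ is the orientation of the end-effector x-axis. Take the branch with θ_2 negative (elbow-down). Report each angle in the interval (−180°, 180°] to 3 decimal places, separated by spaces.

-119.999 -90.003 120.002

wrist centre = target − a_3·(cos φ, sin φ) = (-10.9280, -2.9280)
cos θ_2 = (127.9944−8²−8²)/(2·8·8) = -0.0000; θ_2 = -90.0025° (elbow-down)
β = atan2(-2.9280,-10.9280) = -165.0007°; ψ = atan2(-8.0000,7.9996) = -45.0013°
θ_1 = β − ψ = -119.9995°
θ_3 = φ − θ_1 − θ_2 = 120.0020° (wrapped to (-180°,180°])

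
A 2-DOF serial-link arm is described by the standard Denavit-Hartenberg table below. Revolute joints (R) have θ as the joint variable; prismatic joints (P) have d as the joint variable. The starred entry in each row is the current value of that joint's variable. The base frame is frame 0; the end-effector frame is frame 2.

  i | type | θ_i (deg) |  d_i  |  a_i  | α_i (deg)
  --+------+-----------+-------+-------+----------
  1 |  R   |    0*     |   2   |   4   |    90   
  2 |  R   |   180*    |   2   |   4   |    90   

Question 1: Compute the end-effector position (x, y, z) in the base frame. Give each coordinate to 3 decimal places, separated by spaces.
0.000 -2.000 2.000

after link 1: o_1 = (4.0000, 0.0000, 2.0000)
after link 2: o_2 = (0.0000, -2.0000, 2.0000)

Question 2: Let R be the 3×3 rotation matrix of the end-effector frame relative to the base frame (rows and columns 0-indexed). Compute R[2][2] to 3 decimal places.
1.000

End-effector z-axis (col 2 of R) = (0.0000,0.0000,1.0000)
R[2][2] = 1.0000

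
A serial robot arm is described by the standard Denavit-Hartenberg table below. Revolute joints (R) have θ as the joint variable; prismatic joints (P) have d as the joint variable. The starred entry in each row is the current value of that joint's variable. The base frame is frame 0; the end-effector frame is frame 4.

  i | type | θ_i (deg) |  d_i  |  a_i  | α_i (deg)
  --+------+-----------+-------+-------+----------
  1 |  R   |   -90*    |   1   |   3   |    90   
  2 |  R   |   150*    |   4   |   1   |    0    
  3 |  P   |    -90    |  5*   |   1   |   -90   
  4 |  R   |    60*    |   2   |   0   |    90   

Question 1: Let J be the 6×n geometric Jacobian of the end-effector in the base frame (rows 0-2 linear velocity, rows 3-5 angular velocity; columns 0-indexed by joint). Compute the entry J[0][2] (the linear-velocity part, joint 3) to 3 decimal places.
-1.000

prismatic axis z_2 = (-1.0000,-0.0000,0.0000)
J_v[:, 2] = z_2; J_ω[:, 2] = (0,0,0)
entry J[0][2] = -1.0000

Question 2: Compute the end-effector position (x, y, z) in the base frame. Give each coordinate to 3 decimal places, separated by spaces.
-9.000 -0.902 3.366

after link 1: o_1 = (0.0000, -3.0000, 1.0000)
after link 2: o_2 = (-4.0000, -2.1340, 1.5000)
after link 3: o_3 = (-9.0000, -2.6340, 2.3660)
after link 4: o_4 = (-9.0000, -0.9019, 3.3660)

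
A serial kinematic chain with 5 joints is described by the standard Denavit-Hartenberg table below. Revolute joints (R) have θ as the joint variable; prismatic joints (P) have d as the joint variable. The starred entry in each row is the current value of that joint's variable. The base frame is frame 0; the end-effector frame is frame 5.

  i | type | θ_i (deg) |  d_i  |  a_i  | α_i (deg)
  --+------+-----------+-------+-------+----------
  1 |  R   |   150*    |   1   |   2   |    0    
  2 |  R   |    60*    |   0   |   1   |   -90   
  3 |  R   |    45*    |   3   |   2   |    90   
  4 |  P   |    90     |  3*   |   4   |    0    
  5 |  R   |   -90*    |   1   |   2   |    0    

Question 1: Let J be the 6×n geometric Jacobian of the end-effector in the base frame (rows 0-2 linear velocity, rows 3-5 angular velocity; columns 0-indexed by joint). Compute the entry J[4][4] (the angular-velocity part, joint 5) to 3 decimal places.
axis z_4 = (-0.6124,-0.3536,0.7071); lever o_n−o_4 = (-1.8371,-1.0607,-0.7071)
cross product → J_v[:, 4] = (1.0000,-1.7321,-0.0000)
J_ω[:, 4] = z_4
entry J[4][4] = -0.3536

-0.354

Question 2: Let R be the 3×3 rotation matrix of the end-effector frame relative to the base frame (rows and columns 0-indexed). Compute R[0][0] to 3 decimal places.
End-effector x-axis (col 0 of R) = (-0.6124,-0.3536,-0.7071)
R[0][0] = -0.6124

-0.612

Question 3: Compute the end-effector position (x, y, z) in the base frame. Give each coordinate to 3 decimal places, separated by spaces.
-3.997 -8.391 1.000

after link 1: o_1 = (-1.7321, 1.0000, 1.0000)
after link 2: o_2 = (-2.5981, 0.5000, 1.0000)
after link 3: o_3 = (-2.3228, -2.8052, -0.4142)
after link 4: o_4 = (-2.1599, -7.3299, 1.7071)
after link 5: o_5 = (-3.9971, -8.3906, 1.0000)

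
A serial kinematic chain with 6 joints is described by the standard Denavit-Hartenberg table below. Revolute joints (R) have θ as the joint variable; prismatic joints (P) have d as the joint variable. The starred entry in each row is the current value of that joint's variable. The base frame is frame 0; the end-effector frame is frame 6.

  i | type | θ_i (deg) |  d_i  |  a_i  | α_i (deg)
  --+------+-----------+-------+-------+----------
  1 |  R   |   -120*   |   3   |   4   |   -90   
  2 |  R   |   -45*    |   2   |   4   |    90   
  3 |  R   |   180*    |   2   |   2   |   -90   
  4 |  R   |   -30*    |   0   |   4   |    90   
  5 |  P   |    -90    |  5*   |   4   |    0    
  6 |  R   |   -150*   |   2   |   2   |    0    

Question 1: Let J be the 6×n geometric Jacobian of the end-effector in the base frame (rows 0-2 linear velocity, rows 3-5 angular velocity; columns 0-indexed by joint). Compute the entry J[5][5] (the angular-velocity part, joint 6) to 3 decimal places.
axis z_5 = (0.1294,0.2241,0.9659); lever o_n−o_5 = (-1.7241,0.4778,2.1907)
cross product → J_v[:, 5] = (0.0295,-1.9489,0.4483)
J_ω[:, 5] = z_5
entry J[5][5] = 0.9659

0.966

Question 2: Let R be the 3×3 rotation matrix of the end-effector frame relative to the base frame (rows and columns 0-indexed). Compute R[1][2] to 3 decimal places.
End-effector z-axis (col 2 of R) = (0.1294,0.2241,0.9659)
R[1][2] = 0.2241

0.224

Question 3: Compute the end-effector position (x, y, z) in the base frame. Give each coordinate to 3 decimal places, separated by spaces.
4.051 -1.520 11.813

after link 1: o_1 = (-2.0000, -3.4641, 3.0000)
after link 2: o_2 = (-1.6822, -6.9136, 5.8284)
after link 3: o_3 = (-0.2679, -4.4641, 5.8284)
after link 4: o_4 = (1.6639, -1.1180, 4.7932)
after link 5: o_5 = (5.7751, -1.9973, 9.6228)
after link 6: o_6 = (4.0509, -1.5195, 11.8135)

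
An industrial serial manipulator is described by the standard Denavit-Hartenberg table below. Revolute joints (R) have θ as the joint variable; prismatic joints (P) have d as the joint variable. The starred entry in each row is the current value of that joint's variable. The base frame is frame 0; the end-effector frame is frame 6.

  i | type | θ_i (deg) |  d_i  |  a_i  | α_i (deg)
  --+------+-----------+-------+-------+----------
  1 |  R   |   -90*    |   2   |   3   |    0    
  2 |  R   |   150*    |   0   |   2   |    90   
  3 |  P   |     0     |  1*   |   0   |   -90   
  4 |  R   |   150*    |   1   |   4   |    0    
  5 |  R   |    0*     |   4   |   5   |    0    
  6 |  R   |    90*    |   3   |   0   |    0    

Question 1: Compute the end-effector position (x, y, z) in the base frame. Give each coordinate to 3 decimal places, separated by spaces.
-5.928 -6.268 10.000

after link 1: o_1 = (0.0000, -3.0000, 2.0000)
after link 2: o_2 = (1.0000, -1.2679, 2.0000)
after link 3: o_3 = (1.8660, -1.7679, 2.0000)
after link 4: o_4 = (-1.5981, -3.7679, 3.0000)
after link 5: o_5 = (-5.9282, -6.2679, 7.0000)
after link 6: o_6 = (-5.9282, -6.2679, 10.0000)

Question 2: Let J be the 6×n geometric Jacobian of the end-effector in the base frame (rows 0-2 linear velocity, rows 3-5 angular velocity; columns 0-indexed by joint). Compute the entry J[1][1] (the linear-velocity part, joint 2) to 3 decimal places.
axis z_1 = (0.0000,0.0000,1.0000); lever o_n−o_1 = (-5.9282,-3.2679,8.0000)
cross product → J_v[:, 1] = (3.2679,-5.9282,0.0000)
J_ω[:, 1] = z_1
entry J[1][1] = -5.9282

-5.928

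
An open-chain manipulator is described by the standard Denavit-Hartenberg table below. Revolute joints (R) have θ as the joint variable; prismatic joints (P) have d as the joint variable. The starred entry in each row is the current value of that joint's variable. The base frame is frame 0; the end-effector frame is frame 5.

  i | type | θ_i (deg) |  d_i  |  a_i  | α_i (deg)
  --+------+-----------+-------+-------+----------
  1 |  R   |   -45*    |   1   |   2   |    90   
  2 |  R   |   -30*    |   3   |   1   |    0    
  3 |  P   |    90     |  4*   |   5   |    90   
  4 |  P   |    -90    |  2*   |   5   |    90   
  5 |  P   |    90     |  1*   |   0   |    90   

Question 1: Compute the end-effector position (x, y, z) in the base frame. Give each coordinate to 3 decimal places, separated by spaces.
3.251 -6.080 2.964

after link 1: o_1 = (1.4142, -1.4142, 1.0000)
after link 2: o_2 = (-0.0947, -4.1479, 0.5000)
after link 3: o_3 = (-1.1554, -8.7441, 4.8301)
after link 4: o_4 = (3.6049, -6.4333, 3.8301)
after link 5: o_5 = (3.2513, -6.0798, 2.9641)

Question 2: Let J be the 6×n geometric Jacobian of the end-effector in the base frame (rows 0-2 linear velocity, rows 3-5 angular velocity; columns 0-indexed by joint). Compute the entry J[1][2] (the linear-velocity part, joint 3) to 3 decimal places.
-0.707

prismatic axis z_2 = (-0.7071,-0.7071,0.0000)
J_v[:, 2] = z_2; J_ω[:, 2] = (0,0,0)
entry J[1][2] = -0.7071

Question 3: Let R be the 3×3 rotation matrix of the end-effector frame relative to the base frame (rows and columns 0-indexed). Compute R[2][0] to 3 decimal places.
End-effector x-axis (col 0 of R) = (0.6124,-0.6124,-0.5000)
R[2][0] = -0.5000

-0.500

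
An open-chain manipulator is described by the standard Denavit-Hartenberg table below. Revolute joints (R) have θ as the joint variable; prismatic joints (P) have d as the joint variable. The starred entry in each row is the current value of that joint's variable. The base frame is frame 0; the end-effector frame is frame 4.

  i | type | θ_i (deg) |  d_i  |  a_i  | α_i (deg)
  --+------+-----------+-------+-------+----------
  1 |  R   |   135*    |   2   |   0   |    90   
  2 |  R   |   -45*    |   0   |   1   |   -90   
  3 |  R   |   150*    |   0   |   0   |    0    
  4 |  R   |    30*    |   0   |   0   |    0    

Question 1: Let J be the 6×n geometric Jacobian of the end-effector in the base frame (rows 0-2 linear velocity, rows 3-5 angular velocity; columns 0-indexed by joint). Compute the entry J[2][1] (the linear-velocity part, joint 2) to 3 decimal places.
0.707

axis z_1 = (0.7071,0.7071,0.0000); lever o_n−o_1 = (-0.5000,0.5000,-0.7071)
cross product → J_v[:, 1] = (-0.5000,0.5000,0.7071)
J_ω[:, 1] = z_1
entry J[2][1] = 0.7071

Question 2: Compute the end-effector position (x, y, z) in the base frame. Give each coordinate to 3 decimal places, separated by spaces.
-0.500 0.500 1.293

after link 1: o_1 = (0.0000, 0.0000, 2.0000)
after link 2: o_2 = (-0.5000, 0.5000, 1.2929)
after link 3: o_3 = (-0.5000, 0.5000, 1.2929)
after link 4: o_4 = (-0.5000, 0.5000, 1.2929)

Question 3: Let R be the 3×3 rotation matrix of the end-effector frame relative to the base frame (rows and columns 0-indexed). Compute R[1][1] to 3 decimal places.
End-effector y-axis (col 1 of R) = (0.7071,0.7071,0.0000)
R[1][1] = 0.7071

0.707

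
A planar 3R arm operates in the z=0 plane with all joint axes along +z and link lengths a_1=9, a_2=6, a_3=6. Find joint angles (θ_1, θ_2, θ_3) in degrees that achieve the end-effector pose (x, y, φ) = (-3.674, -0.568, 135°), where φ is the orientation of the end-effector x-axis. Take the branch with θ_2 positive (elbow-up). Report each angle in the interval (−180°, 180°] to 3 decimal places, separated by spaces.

wrist centre = target − a_3·(cos φ, sin φ) = (0.5686, -4.8106)
cos θ_2 = (23.4656−9²−6²)/(2·9·6) = -0.8661; θ_2 = 150.0039° (elbow-up)
β = atan2(-4.8106,0.5686) = -83.2586°; ψ = atan2(2.9996,3.8036) = 38.2602°
θ_1 = β − ψ = -121.5188°
θ_3 = φ − θ_1 − θ_2 = 106.5150° (wrapped to (-180°,180°])

-121.519 150.004 106.515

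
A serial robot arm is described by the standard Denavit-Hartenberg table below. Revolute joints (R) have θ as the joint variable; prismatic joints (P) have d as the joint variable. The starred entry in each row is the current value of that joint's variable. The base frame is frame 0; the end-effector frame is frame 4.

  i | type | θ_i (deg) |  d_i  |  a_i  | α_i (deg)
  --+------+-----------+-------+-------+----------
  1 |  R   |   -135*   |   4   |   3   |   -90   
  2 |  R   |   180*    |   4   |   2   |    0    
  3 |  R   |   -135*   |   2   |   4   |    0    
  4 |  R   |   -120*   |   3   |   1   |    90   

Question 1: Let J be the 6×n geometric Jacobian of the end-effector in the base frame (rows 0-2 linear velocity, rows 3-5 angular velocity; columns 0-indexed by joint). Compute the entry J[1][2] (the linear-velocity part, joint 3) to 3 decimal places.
axis z_2 = (0.7071,-0.7071,0.0000); lever o_n−o_2 = (1.3525,-5.7185,-1.8625)
cross product → J_v[:, 2] = (1.3170,1.3170,-3.0872)
J_ω[:, 2] = z_2
entry J[1][2] = 1.3170

1.317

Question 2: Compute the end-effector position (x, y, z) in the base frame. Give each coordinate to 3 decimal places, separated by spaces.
after link 1: o_1 = (-2.1213, -2.1213, 4.0000)
after link 2: o_2 = (2.1213, -3.5355, 4.0000)
after link 3: o_3 = (1.5355, -6.9497, 1.1716)
after link 4: o_4 = (3.4738, -9.2541, 2.1375)

3.474 -9.254 2.137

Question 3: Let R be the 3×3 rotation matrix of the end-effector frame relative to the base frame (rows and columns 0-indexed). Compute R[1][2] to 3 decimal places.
0.683

End-effector z-axis (col 2 of R) = (0.6830,0.6830,0.2588)
R[1][2] = 0.6830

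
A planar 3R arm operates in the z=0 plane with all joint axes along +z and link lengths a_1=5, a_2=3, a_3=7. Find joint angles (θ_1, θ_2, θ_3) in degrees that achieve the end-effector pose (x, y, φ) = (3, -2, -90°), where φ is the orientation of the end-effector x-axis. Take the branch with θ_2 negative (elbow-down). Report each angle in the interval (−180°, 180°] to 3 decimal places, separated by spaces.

90.000 -90.000 -90.000

wrist centre = target − a_3·(cos φ, sin φ) = (3.0000, 5.0000)
cos θ_2 = (34.0000−5²−3²)/(2·5·3) = 0.0000; θ_2 = -90.0000° (elbow-down)
β = atan2(5.0000,3.0000) = 59.0362°; ψ = atan2(-3.0000,5.0000) = -30.9638°
θ_1 = β − ψ = 90.0000°
θ_3 = φ − θ_1 − θ_2 = -90.0000° (wrapped to (-180°,180°])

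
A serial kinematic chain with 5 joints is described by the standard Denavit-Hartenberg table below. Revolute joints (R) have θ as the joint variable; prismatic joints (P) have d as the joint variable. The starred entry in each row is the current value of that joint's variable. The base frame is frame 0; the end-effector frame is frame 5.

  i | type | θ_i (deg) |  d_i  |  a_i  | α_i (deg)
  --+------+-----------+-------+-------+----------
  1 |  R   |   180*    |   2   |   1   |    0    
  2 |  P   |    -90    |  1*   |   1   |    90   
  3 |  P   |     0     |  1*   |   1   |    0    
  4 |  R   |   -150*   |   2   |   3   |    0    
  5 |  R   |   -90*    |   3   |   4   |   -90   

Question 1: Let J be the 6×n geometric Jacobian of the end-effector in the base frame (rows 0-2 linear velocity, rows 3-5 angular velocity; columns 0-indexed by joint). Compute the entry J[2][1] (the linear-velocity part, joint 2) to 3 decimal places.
prismatic axis z_1 = (0.0000,0.0000,1.0000)
J_v[:, 1] = z_1; J_ω[:, 1] = (0,0,0)
entry J[2][1] = 1.0000

1.000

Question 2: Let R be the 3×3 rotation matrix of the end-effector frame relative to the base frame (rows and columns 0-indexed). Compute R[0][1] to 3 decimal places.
End-effector y-axis (col 1 of R) = (-1.0000,0.0000,-0.0000)
R[0][1] = -1.0000

-1.000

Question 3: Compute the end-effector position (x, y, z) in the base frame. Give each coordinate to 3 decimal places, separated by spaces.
after link 1: o_1 = (-1.0000, 0.0000, 2.0000)
after link 2: o_2 = (-1.0000, 1.0000, 3.0000)
after link 3: o_3 = (0.0000, 2.0000, 3.0000)
after link 4: o_4 = (2.0000, -0.5981, 1.5000)
after link 5: o_5 = (5.0000, -2.5981, 4.9641)

5.000 -2.598 4.964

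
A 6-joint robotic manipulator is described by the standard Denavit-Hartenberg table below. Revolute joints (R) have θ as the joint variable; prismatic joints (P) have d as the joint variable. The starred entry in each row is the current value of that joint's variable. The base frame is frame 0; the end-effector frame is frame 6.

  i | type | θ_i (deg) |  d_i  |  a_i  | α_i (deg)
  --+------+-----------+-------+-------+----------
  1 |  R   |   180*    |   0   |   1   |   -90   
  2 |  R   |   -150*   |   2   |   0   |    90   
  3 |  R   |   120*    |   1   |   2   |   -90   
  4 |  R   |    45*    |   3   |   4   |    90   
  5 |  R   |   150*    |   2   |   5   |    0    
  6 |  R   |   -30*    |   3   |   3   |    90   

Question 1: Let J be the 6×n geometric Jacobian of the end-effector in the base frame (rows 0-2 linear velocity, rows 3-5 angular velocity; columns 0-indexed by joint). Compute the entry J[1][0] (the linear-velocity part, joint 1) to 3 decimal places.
axis z_0 = ẑ; lever o_n−o_0 = (-5.9953,-1.6242,-9.6155)
cross product → J_v[:, 0] = (1.6242,-5.9953,0.0000)
J_ω[:, 0] = z_0
entry J[1][0] = -5.9953

-5.995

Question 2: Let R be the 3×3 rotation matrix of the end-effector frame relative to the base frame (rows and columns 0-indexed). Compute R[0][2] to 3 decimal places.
-0.946

End-effector z-axis (col 2 of R) = (-0.9464,-0.2803,0.1607)
R[0][2] = -0.9464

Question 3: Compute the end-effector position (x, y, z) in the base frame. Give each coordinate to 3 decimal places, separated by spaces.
after link 1: o_1 = (-1.0000, 0.0000, 0.0000)
after link 2: o_2 = (-1.0000, -2.0000, 0.0000)
after link 3: o_3 = (-1.3660, -3.7321, -1.3660)
after link 4: o_4 = (-6.2550, -4.6815, -0.9227)
after link 5: o_5 = (-5.1785, -2.0046, -5.4697)
after link 6: o_6 = (-5.9953, -1.6242, -9.6155)

-5.995 -1.624 -9.616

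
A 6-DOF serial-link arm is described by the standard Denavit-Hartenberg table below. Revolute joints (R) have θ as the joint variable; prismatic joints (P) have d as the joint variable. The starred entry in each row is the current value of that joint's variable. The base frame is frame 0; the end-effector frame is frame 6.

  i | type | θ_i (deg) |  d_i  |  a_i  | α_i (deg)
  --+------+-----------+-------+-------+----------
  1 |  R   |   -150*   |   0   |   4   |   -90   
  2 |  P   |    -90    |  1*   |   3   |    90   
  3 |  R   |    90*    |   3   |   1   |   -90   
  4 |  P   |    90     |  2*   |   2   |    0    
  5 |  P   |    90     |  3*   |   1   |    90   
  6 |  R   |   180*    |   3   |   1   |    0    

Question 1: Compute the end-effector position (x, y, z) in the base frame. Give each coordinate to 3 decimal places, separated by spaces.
after link 1: o_1 = (-3.4641, -2.0000, 0.0000)
after link 2: o_2 = (-2.9641, -2.8660, 3.0000)
after link 3: o_3 = (0.1340, -2.2321, 3.0000)
after link 4: o_4 = (-1.5981, -3.2321, 1.0000)
after link 5: o_5 = (-2.0981, -2.3660, -2.0000)
after link 6: o_6 = (-4.1962, -4.7321, -2.0000)

-4.196 -4.732 -2.000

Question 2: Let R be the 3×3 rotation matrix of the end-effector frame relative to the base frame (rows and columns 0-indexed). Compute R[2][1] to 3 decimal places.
End-effector y-axis (col 1 of R) = (-0.0000,-0.0000,1.0000)
R[2][1] = 1.0000

1.000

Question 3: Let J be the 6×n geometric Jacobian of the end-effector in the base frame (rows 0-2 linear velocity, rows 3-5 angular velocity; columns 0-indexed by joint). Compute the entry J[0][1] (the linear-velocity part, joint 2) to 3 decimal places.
0.500

prismatic axis z_1 = (0.5000,-0.8660,0.0000)
J_v[:, 1] = z_1; J_ω[:, 1] = (0,0,0)
entry J[0][1] = 0.5000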